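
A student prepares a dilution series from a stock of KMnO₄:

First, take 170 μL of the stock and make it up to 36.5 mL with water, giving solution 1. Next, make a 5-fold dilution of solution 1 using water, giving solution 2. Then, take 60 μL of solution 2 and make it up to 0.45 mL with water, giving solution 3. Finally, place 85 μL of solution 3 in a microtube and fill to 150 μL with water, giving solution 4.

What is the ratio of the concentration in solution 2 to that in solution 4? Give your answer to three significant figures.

13.2

Step 1: 170 μL brought to 36.5 mL → factor 36500/170 = 214.71
Step 2: 5-fold → factor 5
Step 3: 60 μL brought to 0.45 mL → factor 450/60 = 7.5
Step 4: 85 μL brought to 150 μL → factor 150/85 = 1.7647
Dilution factor to solution 2 = 1073.5; to solution 4 = 14208
[solution 2]/[solution 4] = (factor to solution 4)/(factor to solution 2) = 14208/1073.5 = 13.2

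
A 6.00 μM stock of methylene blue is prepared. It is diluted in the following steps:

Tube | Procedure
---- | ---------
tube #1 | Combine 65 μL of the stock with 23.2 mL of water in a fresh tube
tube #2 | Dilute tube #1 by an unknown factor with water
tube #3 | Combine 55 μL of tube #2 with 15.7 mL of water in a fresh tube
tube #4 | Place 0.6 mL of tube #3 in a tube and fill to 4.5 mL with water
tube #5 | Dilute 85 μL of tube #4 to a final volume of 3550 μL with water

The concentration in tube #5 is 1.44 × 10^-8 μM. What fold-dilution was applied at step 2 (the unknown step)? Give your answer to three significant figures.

Step 1: 65 μL + 23.2 mL = 23265 μL total → factor 23265/65 = 357.92
Step 2: unknown factor x
Step 3: 55 μL + 15.7 mL = 15755 μL total → factor 15755/55 = 286.45
Step 4: 0.6 mL brought to 4.5 mL → factor 4.5/0.6 = 7.5
Step 5: 85 μL brought to 3550 μL → factor 3550/85 = 41.765
Product of known-step factors = 3.2116 × 10^7
Overall factor = 6.00 μM / (1.44 × 10^-8 μM) = 4.1667 × 10^8
x = 4.1667 × 10^8 / 3.2116 × 10^7 = 13.0

13.0-fold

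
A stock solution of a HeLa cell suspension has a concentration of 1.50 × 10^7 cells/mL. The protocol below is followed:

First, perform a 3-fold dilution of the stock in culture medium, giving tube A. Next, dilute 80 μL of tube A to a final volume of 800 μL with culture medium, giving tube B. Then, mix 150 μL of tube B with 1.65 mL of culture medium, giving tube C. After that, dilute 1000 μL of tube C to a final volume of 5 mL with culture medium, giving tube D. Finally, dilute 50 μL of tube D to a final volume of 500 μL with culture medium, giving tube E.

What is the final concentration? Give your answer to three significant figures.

Step 1: 3-fold → factor 3
Step 2: 80 μL brought to 800 μL → factor 800/80 = 10
Step 3: 150 μL + 1.65 mL = 1800 μL total → factor 1800/150 = 12
Step 4: 1000 μL brought to 5 mL → factor 5000/1000 = 5
Step 5: 50 μL brought to 500 μL → factor 500/50 = 10
Overall dilution factor = 3 × 10 × 12 × 5 × 10 = 18000
Final = 1.50 × 10^7 cells/mL / 18000 = 833 cells/mL

833 cells/mL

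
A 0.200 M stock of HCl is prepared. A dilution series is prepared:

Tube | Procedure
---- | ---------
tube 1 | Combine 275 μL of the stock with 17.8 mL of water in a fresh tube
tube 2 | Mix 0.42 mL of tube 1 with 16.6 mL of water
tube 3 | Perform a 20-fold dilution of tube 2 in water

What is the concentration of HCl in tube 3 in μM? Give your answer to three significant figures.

Step 1: 275 μL + 17.8 mL = 18075 μL total → factor 18075/275 = 65.727
Step 2: 0.42 mL + 16.6 mL = 17.02 mL total → factor 17.02/0.42 = 40.524
Step 3: 20-fold → factor 20
Overall dilution factor = 65.727 × 40.524 × 20 = 53270
Final = 0.200 M / 53270 = 3.754 × 10^-6 M = 3.75 μM

3.75 μM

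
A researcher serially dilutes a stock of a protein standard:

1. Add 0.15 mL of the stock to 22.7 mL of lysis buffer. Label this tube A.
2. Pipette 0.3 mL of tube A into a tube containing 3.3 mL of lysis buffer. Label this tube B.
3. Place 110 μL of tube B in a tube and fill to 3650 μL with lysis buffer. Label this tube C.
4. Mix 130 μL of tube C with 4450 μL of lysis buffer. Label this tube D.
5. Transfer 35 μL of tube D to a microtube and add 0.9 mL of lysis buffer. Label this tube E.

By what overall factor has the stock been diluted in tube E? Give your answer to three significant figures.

Step 1: 0.15 mL + 22.7 mL = 22.85 mL total → factor 22.85/0.15 = 152.33
Step 2: 0.3 mL + 3.3 mL = 3.6 mL total → factor 3.6/0.3 = 12
Step 3: 110 μL brought to 3650 μL → factor 3650/110 = 33.182
Step 4: 130 μL + 4450 μL = 4580 μL total → factor 4580/130 = 35.231
Step 5: 35 μL + 0.9 mL = 935 μL total → factor 935/35 = 26.714
Overall dilution factor = 152.33 × 12 × 33.182 × 35.231 × 26.714 = 5.7088 × 10^7

5.71 × 10^7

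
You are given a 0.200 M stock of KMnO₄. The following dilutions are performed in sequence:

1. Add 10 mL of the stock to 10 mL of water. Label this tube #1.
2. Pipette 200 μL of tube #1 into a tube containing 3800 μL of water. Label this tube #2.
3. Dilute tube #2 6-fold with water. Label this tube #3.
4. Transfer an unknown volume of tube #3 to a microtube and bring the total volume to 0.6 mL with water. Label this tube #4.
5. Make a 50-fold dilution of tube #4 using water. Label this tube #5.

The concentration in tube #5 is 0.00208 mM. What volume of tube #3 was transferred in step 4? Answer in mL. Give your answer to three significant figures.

0.0749 mL

Step 1: 10 mL + 10 mL = 20 mL total → factor 20/10 = 2
Step 2: 200 μL + 3800 μL = 4000 μL total → factor 4000/200 = 20
Step 3: 6-fold → factor 6
Step 4: v brought to 0.6 mL → factor = 0.6 mL/v
Step 5: 50-fold → factor 50
Product of known-step factors = 12000
Overall factor = 0.200 M / (0.00208 mM) = 96154
Step-4 factor = 96154 / 12000 = 8.0128
v = 0.6 mL / 8.0128 = 0.0749 mL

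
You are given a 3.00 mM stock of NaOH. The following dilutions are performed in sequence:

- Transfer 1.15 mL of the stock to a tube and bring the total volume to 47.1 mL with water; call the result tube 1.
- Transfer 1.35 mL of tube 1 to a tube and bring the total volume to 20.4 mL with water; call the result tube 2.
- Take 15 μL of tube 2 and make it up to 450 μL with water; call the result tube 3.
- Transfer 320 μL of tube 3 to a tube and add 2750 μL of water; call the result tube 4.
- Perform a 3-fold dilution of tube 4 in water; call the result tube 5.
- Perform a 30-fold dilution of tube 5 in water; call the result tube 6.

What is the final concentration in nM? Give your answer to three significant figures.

Step 1: 1.15 mL brought to 47.1 mL → factor 47.1/1.15 = 40.957
Step 2: 1.35 mL brought to 20.4 mL → factor 20.4/1.35 = 15.111
Step 3: 15 μL brought to 450 μL → factor 450/15 = 30
Step 4: 320 μL + 2750 μL = 3070 μL total → factor 3070/320 = 9.5938
Step 5: 3-fold → factor 3
Step 6: 30-fold → factor 30
Overall dilution factor = 40.957 × 15.111 × 30 × 9.5938 × 3 × 30 = 1.6031 × 10^7
Final = 3.00 mM / 1.6031 × 10^7 = 1.871 × 10^-7 mM = 0.187 nM

0.187 nM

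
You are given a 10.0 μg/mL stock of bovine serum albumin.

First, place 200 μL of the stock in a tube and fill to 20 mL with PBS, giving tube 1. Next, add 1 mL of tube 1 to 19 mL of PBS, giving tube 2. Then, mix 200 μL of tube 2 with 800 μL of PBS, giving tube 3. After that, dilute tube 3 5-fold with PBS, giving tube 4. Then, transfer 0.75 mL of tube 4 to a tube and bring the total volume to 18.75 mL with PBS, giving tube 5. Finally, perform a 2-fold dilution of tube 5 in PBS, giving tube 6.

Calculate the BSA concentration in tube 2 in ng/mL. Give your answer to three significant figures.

5.00 ng/mL

Step 1: 200 μL brought to 20 mL → factor 20000/200 = 100
Step 2: 1 mL + 19 mL = 20 mL total → factor 20/1 = 20
Dilution factor through tube 2 = 100 × 20 = 2000
[tube 2] = 10.0 μg/mL / 2000 = 0.005000 μg/mL = 5.00 ng/mL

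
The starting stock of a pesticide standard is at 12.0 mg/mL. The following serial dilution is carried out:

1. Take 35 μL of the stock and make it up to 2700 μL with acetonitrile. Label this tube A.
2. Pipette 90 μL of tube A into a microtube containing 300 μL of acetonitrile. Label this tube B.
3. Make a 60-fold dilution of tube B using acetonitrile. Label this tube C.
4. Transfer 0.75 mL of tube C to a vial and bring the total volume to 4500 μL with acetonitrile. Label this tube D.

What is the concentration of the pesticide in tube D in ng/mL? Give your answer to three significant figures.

Step 1: 35 μL brought to 2700 μL → factor 2700/35 = 77.143
Step 2: 90 μL + 300 μL = 390 μL total → factor 390/90 = 4.3333
Step 3: 60-fold → factor 60
Step 4: 0.75 mL brought to 4500 μL → factor 4.5/0.75 = 6
Overall dilution factor = 77.143 × 4.3333 × 60 × 6 = 1.2034 × 10^5
Final = 12.0 mg/mL / 1.2034 × 10^5 = 9.972 × 10^-5 mg/mL = 99.7 ng/mL

99.7 ng/mL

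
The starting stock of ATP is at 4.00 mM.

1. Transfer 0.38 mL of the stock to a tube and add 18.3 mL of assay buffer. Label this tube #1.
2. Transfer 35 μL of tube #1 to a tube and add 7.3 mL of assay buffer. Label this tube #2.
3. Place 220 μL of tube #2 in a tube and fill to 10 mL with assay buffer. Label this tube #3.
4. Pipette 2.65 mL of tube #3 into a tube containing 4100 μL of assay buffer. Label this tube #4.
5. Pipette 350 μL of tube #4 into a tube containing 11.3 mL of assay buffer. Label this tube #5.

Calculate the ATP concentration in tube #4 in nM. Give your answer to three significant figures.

Step 1: 0.38 mL + 18.3 mL = 18.68 mL total → factor 18.68/0.38 = 49.158
Step 2: 35 μL + 7.3 mL = 7335 μL total → factor 7335/35 = 209.57
Step 3: 220 μL brought to 10 mL → factor 10000/220 = 45.455
Step 4: 2.65 mL + 4100 μL = 6.75 mL total → factor 6.75/2.65 = 2.5472
Dilution factor through tube #4 = 49.158 × 209.57 × 45.455 × 2.5472 = 1.1928 × 10^6
[tube #4] = 4.00 mM / 1.1928 × 10^6 = 3.354 × 10^-6 mM = 3.35 nM

3.35 nM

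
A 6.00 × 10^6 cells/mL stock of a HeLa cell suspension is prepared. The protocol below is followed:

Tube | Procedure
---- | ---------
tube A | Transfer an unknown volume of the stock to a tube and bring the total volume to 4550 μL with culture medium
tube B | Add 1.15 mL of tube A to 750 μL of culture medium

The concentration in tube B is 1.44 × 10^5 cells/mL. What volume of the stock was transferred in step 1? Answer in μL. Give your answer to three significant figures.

180 μL

Step 1: v brought to 4550 μL → factor = 4550 μL/v
Step 2: 1.15 mL + 750 μL = 1.9 mL total → factor 1.9/1.15 = 1.6522
Product of known-step factors = 1.6522
Overall factor = 6.00 × 10^6 cells/mL / (1.44 × 10^5 cells/mL) = 41.667
Step-1 factor = 41.667 / 1.6522 = 25.219
v = 4550 μL / 25.219 = 180 μL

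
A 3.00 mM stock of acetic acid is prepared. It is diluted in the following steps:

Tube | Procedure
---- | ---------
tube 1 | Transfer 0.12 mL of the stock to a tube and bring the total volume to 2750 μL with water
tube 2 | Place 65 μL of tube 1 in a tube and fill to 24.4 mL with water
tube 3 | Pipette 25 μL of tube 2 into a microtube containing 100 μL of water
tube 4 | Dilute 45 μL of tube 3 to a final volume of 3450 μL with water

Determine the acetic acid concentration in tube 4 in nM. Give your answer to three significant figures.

0.910 nM

Step 1: 0.12 mL brought to 2750 μL → factor 2.75/0.12 = 22.917
Step 2: 65 μL brought to 24.4 mL → factor 24400/65 = 375.38
Step 3: 25 μL + 100 μL = 125 μL total → factor 125/25 = 5
Step 4: 45 μL brought to 3450 μL → factor 3450/45 = 76.667
Overall dilution factor = 22.917 × 375.38 × 5 × 76.667 = 3.2976 × 10^6
Final = 3.00 mM / 3.2976 × 10^6 = 9.097 × 10^-7 mM = 0.910 nM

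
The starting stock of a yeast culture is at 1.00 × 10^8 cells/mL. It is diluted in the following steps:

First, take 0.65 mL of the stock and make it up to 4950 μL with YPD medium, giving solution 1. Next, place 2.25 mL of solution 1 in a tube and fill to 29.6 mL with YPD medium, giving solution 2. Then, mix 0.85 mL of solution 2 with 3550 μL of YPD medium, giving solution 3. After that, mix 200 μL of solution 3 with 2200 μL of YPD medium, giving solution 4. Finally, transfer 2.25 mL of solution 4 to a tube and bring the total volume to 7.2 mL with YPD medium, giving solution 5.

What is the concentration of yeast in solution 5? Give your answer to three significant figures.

Step 1: 0.65 mL brought to 4950 μL → factor 4.95/0.65 = 7.6154
Step 2: 2.25 mL brought to 29.6 mL → factor 29.6/2.25 = 13.156
Step 3: 0.85 mL + 3550 μL = 4.4 mL total → factor 4.4/0.85 = 5.1765
Step 4: 200 μL + 2200 μL = 2400 μL total → factor 2400/200 = 12
Step 5: 2.25 mL brought to 7.2 mL → factor 7.2/2.25 = 3.2
Overall dilution factor = 7.6154 × 13.156 × 5.1765 × 12 × 3.2 = 19914
Final = 1.00 × 10^8 cells/mL / 19914 = 5.02 × 10^3 cells/mL

5.02 × 10^3 cells/mL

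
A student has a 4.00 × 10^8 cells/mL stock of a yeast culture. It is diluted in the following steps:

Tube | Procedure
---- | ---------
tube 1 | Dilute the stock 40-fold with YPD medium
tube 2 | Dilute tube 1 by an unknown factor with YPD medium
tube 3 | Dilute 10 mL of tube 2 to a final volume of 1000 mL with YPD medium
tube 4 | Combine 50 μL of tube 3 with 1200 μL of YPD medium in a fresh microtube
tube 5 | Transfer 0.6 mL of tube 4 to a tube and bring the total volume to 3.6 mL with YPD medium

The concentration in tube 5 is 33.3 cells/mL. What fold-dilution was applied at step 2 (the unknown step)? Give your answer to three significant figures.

Step 1: 40-fold → factor 40
Step 2: unknown factor x
Step 3: 10 mL brought to 1000 mL → factor 1000/10 = 100
Step 4: 50 μL + 1200 μL = 1250 μL total → factor 1250/50 = 25
Step 5: 0.6 mL brought to 3.6 mL → factor 3.6/0.6 = 6
Product of known-step factors = 6 × 10^5
Overall factor = 4.00 × 10^8 cells/mL / (33.3 cells/mL) = 1.2012 × 10^7
x = 1.2012 × 10^7 / 6 × 10^5 = 20.0

20.0-fold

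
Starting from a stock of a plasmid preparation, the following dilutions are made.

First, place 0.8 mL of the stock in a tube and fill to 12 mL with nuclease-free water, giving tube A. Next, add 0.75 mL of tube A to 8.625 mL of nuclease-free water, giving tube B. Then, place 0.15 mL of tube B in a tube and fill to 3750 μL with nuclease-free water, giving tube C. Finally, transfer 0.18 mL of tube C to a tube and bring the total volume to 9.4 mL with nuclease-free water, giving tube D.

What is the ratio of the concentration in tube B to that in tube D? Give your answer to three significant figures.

1.31 × 10^3

Step 1: 0.8 mL brought to 12 mL → factor 12/0.8 = 15
Step 2: 0.75 mL + 8.625 mL = 9.375 mL total → factor 9.375/0.75 = 12.5
Step 3: 0.15 mL brought to 3750 μL → factor 3.75/0.15 = 25
Step 4: 0.18 mL brought to 9.4 mL → factor 9.4/0.18 = 52.222
Dilution factor to tube B = 187.5; to tube D = 2.4479 × 10^5
[tube B]/[tube D] = (factor to tube D)/(factor to tube B) = 2.4479 × 10^5/187.5 = 1.31 × 10^3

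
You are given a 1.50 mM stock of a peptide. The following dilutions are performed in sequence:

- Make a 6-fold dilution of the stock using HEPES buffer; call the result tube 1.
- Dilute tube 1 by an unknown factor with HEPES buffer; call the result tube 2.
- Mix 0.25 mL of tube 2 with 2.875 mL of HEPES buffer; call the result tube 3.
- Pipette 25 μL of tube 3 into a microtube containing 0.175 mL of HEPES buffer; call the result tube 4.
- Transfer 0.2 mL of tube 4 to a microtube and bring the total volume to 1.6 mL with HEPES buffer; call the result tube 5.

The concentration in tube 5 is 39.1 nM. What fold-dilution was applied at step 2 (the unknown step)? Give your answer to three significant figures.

7.99-fold

Step 1: 6-fold → factor 6
Step 2: unknown factor x
Step 3: 0.25 mL + 2.875 mL = 3.125 mL total → factor 3.125/0.25 = 12.5
Step 4: 25 μL + 0.175 mL = 200 μL total → factor 200/25 = 8
Step 5: 0.2 mL brought to 1.6 mL → factor 1.6/0.2 = 8
Product of known-step factors = 4800
Overall factor = 1.50 mM / (39.1 nM) = 38363
x = 38363 / 4800 = 7.99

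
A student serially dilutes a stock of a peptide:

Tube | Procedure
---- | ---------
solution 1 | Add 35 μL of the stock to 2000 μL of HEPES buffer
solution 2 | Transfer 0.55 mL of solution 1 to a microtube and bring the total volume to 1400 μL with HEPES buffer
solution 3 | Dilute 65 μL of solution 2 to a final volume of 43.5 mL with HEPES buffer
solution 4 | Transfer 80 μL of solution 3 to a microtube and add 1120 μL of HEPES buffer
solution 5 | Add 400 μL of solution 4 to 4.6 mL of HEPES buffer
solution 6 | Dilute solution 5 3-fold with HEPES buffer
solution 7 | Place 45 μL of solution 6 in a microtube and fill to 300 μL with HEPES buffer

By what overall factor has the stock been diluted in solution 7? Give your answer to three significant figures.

Step 1: 35 μL + 2000 μL = 2035 μL total → factor 2035/35 = 58.143
Step 2: 0.55 mL brought to 1400 μL → factor 1.4/0.55 = 2.5455
Step 3: 65 μL brought to 43.5 mL → factor 43500/65 = 669.23
Step 4: 80 μL + 1120 μL = 1200 μL total → factor 1200/80 = 15
Step 5: 400 μL + 4.6 mL = 5000 μL total → factor 5000/400 = 12.5
Step 6: 3-fold → factor 3
Step 7: 45 μL brought to 300 μL → factor 300/45 = 6.6667
Overall dilution factor = 58.143 × 2.5455 × 669.23 × 15 × 12.5 × 3 × 6.6667 = 3.7142 × 10^8

3.71 × 10^8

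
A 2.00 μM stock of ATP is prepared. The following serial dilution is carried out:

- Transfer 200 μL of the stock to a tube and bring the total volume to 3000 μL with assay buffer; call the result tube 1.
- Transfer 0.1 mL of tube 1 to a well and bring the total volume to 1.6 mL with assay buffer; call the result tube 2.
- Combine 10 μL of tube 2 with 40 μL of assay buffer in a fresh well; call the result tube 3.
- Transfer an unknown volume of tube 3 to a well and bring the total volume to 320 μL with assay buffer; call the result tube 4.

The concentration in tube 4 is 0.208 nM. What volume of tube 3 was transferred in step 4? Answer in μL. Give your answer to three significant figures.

39.9 μL

Step 1: 200 μL brought to 3000 μL → factor 3000/200 = 15
Step 2: 0.1 mL brought to 1.6 mL → factor 1.6/0.1 = 16
Step 3: 10 μL + 40 μL = 50 μL total → factor 50/10 = 5
Step 4: v brought to 320 μL → factor = 320 μL/v
Product of known-step factors = 1200
Overall factor = 2.00 μM / (0.208 nM) = 9615.4
Step-4 factor = 9615.4 / 1200 = 8.0128
v = 320 μL / 8.0128 = 39.9 μL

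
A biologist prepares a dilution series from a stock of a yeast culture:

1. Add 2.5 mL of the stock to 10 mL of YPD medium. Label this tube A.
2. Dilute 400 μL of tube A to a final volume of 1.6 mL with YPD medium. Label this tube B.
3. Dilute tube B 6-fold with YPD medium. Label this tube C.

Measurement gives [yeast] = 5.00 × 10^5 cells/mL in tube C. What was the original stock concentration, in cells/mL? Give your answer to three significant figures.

Step 1: 2.5 mL + 10 mL = 12.5 mL total → factor 12.5/2.5 = 5
Step 2: 400 μL brought to 1.6 mL → factor 1600/400 = 4
Step 3: 6-fold → factor 6
Overall dilution factor = 5 × 4 × 6 = 120
Stock = 5.00 × 10^5 cells/mL × 120 = 6.00 × 10^7 cells/mL

6.00 × 10^7 cells/mL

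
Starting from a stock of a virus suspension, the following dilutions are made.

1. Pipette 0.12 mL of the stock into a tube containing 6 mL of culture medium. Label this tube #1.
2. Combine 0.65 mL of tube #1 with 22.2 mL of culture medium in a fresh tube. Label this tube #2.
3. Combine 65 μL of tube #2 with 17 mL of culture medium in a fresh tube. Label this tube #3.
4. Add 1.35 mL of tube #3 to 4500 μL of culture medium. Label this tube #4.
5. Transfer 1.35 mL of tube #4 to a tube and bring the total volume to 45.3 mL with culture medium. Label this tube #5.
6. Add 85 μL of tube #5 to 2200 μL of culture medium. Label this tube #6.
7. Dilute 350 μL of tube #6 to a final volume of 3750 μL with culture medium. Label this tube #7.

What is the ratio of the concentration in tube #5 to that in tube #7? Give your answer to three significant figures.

288

Step 1: 0.12 mL + 6 mL = 6.12 mL total → factor 6.12/0.12 = 51
Step 2: 0.65 mL + 22.2 mL = 22.85 mL total → factor 22.85/0.65 = 35.154
Step 3: 65 μL + 17 mL = 17065 μL total → factor 17065/65 = 262.54
Step 4: 1.35 mL + 4500 μL = 5.85 mL total → factor 5.85/1.35 = 4.3333
Step 5: 1.35 mL brought to 45.3 mL → factor 45.3/1.35 = 33.556
Step 6: 85 μL + 2200 μL = 2285 μL total → factor 2285/85 = 26.882
Step 7: 350 μL brought to 3750 μL → factor 3750/350 = 10.714
Dilution factor to tube #5 = 6.8442 × 10^7; to tube #7 = 1.9713 × 10^10
[tube #5]/[tube #7] = (factor to tube #7)/(factor to tube #5) = 1.9713 × 10^10/6.8442 × 10^7 = 288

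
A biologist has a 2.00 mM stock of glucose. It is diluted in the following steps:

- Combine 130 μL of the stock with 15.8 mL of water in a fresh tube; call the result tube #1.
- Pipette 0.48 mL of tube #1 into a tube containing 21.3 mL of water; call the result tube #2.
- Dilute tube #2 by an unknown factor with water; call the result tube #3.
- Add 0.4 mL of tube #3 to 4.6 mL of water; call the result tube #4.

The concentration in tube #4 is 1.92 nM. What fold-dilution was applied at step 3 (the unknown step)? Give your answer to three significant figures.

Step 1: 130 μL + 15.8 mL = 15930 μL total → factor 15930/130 = 122.54
Step 2: 0.48 mL + 21.3 mL = 21.78 mL total → factor 21.78/0.48 = 45.375
Step 3: unknown factor x
Step 4: 0.4 mL + 4.6 mL = 5 mL total → factor 5/0.4 = 12.5
Product of known-step factors = 69502
Overall factor = 2.00 mM / (1.92 nM) = 1.0417 × 10^6
x = 1.0417 × 10^6 / 69502 = 15.0

15.0-fold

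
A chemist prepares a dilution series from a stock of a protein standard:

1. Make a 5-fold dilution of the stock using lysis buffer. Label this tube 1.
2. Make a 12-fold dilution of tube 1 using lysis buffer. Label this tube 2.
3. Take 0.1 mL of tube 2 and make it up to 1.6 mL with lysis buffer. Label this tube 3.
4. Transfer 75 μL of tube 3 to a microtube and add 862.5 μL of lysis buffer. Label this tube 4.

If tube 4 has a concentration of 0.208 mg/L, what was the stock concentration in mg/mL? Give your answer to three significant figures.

2.50 mg/mL

Step 1: 5-fold → factor 5
Step 2: 12-fold → factor 12
Step 3: 0.1 mL brought to 1.6 mL → factor 1.6/0.1 = 16
Step 4: 75 μL + 862.5 μL = 937.5 μL total → factor 937.5/75 = 12.5
Overall dilution factor = 5 × 12 × 16 × 12.5 = 12000
Stock = 0.208 mg/L × 12000 = 2496 mg/L = 2.50 mg/mL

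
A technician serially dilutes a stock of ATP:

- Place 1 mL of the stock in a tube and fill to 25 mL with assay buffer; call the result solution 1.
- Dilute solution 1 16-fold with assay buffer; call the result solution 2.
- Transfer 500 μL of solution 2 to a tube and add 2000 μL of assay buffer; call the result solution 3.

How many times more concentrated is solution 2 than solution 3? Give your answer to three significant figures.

5.00

Step 1: 1 mL brought to 25 mL → factor 25/1 = 25
Step 2: 16-fold → factor 16
Step 3: 500 μL + 2000 μL = 2500 μL total → factor 2500/500 = 5
Dilution factor to solution 2 = 400; to solution 3 = 2000
[solution 2]/[solution 3] = (factor to solution 3)/(factor to solution 2) = 2000/400 = 5.00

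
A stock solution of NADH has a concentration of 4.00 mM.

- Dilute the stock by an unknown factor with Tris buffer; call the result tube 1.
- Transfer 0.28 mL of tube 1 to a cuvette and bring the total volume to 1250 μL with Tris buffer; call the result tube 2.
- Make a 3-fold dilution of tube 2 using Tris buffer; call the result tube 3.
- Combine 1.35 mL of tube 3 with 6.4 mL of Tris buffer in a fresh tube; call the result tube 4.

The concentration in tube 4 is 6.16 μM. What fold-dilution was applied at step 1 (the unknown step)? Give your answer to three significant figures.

8.45-fold

Step 1: unknown factor x
Step 2: 0.28 mL brought to 1250 μL → factor 1.25/0.28 = 4.4643
Step 3: 3-fold → factor 3
Step 4: 1.35 mL + 6.4 mL = 7.75 mL total → factor 7.75/1.35 = 5.7407
Product of known-step factors = 76.885
Overall factor = 4.00 mM / (6.16 μM) = 649.35
x = 649.35 / 76.885 = 8.45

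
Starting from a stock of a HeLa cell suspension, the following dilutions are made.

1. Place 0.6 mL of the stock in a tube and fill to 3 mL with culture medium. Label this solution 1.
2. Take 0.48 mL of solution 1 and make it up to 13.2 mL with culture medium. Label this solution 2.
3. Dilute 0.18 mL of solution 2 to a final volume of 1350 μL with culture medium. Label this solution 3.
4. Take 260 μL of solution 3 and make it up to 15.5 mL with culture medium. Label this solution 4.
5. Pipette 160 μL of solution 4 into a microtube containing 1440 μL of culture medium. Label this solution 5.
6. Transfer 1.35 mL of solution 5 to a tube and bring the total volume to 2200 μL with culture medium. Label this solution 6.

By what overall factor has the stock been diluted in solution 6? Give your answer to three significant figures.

Step 1: 0.6 mL brought to 3 mL → factor 3/0.6 = 5
Step 2: 0.48 mL brought to 13.2 mL → factor 13.2/0.48 = 27.5
Step 3: 0.18 mL brought to 1350 μL → factor 1.35/0.18 = 7.5
Step 4: 260 μL brought to 15.5 mL → factor 15500/260 = 59.615
Step 5: 160 μL + 1440 μL = 1600 μL total → factor 1600/160 = 10
Step 6: 1.35 mL brought to 2200 μL → factor 2.2/1.35 = 1.6296
Overall dilution factor = 5 × 27.5 × 7.5 × 59.615 × 10 × 1.6296 = 1.0019 × 10^6

1.00 × 10^6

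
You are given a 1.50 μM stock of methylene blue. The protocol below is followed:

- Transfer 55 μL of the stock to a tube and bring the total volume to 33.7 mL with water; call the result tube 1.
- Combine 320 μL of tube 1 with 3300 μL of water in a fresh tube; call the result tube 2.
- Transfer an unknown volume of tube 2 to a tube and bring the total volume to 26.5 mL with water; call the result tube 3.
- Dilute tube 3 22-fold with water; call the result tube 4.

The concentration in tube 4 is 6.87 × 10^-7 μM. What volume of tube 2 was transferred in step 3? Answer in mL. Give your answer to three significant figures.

Step 1: 55 μL brought to 33.7 mL → factor 33700/55 = 612.73
Step 2: 320 μL + 3300 μL = 3620 μL total → factor 3620/320 = 11.312
Step 3: v brought to 26.5 mL → factor = 26.5 mL/v
Step 4: 22-fold → factor 22
Product of known-step factors = 1.5249 × 10^5
Overall factor = 1.50 μM / (6.87 × 10^-7 μM) = 2.1834 × 10^6
Step-3 factor = 2.1834 × 10^6 / 1.5249 × 10^5 = 14.318
v = 26.5 mL / 14.318 = 1.85 mL

1.85 mL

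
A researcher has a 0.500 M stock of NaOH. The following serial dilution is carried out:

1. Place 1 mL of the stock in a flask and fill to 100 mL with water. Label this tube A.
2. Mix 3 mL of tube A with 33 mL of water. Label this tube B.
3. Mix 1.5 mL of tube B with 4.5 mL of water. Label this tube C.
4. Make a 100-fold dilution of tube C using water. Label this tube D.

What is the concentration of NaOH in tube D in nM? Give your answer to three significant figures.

1.04 × 10^3 nM

Step 1: 1 mL brought to 100 mL → factor 100/1 = 100
Step 2: 3 mL + 33 mL = 36 mL total → factor 36/3 = 12
Step 3: 1.5 mL + 4.5 mL = 6 mL total → factor 6/1.5 = 4
Step 4: 100-fold → factor 100
Overall dilution factor = 100 × 12 × 4 × 100 = 4.8 × 10^5
Final = 0.500 M / 4.8 × 10^5 = 1.042 × 10^-6 M = 1.04 × 10^3 nM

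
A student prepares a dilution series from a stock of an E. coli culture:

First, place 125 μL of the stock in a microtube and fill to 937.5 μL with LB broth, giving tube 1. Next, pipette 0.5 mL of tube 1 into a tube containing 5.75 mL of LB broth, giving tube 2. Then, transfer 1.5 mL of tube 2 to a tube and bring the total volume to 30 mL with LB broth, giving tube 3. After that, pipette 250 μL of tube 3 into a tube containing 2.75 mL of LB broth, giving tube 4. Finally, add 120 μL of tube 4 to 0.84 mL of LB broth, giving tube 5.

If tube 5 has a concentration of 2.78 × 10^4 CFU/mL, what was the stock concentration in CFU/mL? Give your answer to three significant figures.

5.00 × 10^9 CFU/mL

Step 1: 125 μL brought to 937.5 μL → factor 937.5/125 = 7.5
Step 2: 0.5 mL + 5.75 mL = 6.25 mL total → factor 6.25/0.5 = 12.5
Step 3: 1.5 mL brought to 30 mL → factor 30/1.5 = 20
Step 4: 250 μL + 2.75 mL = 3000 μL total → factor 3000/250 = 12
Step 5: 120 μL + 0.84 mL = 960 μL total → factor 960/120 = 8
Overall dilution factor = 7.5 × 12.5 × 20 × 12 × 8 = 1.8 × 10^5
Stock = 2.78 × 10^4 CFU/mL × 1.8 × 10^5 = 5.00 × 10^9 CFU/mL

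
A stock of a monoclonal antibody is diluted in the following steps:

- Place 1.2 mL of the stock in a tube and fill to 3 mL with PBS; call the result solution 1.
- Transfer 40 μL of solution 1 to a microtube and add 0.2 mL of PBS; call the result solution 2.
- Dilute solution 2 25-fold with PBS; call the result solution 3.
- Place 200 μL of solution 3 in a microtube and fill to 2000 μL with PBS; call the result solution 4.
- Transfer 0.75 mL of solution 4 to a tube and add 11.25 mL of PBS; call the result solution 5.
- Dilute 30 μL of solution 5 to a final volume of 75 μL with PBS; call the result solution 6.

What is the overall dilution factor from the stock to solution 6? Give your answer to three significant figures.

1.50 × 10^5

Step 1: 1.2 mL brought to 3 mL → factor 3/1.2 = 2.5
Step 2: 40 μL + 0.2 mL = 240 μL total → factor 240/40 = 6
Step 3: 25-fold → factor 25
Step 4: 200 μL brought to 2000 μL → factor 2000/200 = 10
Step 5: 0.75 mL + 11.25 mL = 12 mL total → factor 12/0.75 = 16
Step 6: 30 μL brought to 75 μL → factor 75/30 = 2.5
Overall dilution factor = 2.5 × 6 × 25 × 10 × 16 × 2.5 = 1.5 × 10^5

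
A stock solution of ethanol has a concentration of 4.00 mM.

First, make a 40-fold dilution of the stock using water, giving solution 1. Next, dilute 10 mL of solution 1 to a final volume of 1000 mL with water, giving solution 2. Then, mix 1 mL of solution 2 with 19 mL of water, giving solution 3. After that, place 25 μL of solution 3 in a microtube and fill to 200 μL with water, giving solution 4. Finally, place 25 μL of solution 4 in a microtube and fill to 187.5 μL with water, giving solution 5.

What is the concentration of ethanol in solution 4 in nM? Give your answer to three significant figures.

Step 1: 40-fold → factor 40
Step 2: 10 mL brought to 1000 mL → factor 1000/10 = 100
Step 3: 1 mL + 19 mL = 20 mL total → factor 20/1 = 20
Step 4: 25 μL brought to 200 μL → factor 200/25 = 8
Dilution factor through solution 4 = 40 × 100 × 20 × 8 = 6.4 × 10^5
[solution 4] = 4.00 mM / 6.4 × 10^5 = 6.250 × 10^-6 mM = 6.25 nM

6.25 nM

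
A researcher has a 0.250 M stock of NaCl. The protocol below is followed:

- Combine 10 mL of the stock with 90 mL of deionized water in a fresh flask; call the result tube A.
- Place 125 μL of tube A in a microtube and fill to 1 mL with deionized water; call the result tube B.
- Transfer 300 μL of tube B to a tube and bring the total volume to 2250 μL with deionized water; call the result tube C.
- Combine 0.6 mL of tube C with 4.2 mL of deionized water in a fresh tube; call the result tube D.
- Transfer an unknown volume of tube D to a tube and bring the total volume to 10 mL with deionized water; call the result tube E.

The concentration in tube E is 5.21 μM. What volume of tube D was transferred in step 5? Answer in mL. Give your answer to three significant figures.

1.00 mL

Step 1: 10 mL + 90 mL = 100 mL total → factor 100/10 = 10
Step 2: 125 μL brought to 1 mL → factor 1000/125 = 8
Step 3: 300 μL brought to 2250 μL → factor 2250/300 = 7.5
Step 4: 0.6 mL + 4.2 mL = 4.8 mL total → factor 4.8/0.6 = 8
Step 5: v brought to 10 mL → factor = 10 mL/v
Product of known-step factors = 4800
Overall factor = 0.250 M / (5.21 μM) = 47985
Step-5 factor = 47985 / 4800 = 9.9968
v = 10 mL / 9.9968 = 1.00 mL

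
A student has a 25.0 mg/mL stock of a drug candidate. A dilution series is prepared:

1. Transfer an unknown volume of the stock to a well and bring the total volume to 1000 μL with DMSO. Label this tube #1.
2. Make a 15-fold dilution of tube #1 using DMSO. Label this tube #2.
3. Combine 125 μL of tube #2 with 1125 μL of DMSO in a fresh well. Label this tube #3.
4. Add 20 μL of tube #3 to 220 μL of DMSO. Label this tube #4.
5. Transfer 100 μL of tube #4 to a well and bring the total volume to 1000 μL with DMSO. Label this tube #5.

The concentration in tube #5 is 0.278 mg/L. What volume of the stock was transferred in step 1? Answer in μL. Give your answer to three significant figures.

Step 1: v brought to 1000 μL → factor = 1000 μL/v
Step 2: 15-fold → factor 15
Step 3: 125 μL + 1125 μL = 1250 μL total → factor 1250/125 = 10
Step 4: 20 μL + 220 μL = 240 μL total → factor 240/20 = 12
Step 5: 100 μL brought to 1000 μL → factor 1000/100 = 10
Product of known-step factors = 18000
Overall factor = 25.0 mg/mL / (0.278 mg/L) = 89928
Step-1 factor = 89928 / 18000 = 4.996
v = 1000 μL / 4.996 = 200 μL

200 μL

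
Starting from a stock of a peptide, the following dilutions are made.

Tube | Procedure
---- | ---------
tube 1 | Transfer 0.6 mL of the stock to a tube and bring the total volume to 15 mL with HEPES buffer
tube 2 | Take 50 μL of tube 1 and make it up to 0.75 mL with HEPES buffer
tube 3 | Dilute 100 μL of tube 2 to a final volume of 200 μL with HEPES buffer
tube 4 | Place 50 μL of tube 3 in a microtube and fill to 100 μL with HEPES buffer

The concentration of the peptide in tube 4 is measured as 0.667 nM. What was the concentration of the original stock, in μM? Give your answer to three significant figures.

1.00 μM

Step 1: 0.6 mL brought to 15 mL → factor 15/0.6 = 25
Step 2: 50 μL brought to 0.75 mL → factor 750/50 = 15
Step 3: 100 μL brought to 200 μL → factor 200/100 = 2
Step 4: 50 μL brought to 100 μL → factor 100/50 = 2
Overall dilution factor = 25 × 15 × 2 × 2 = 1500
Stock = 0.667 nM × 1500 = 1000 nM = 1.00 μM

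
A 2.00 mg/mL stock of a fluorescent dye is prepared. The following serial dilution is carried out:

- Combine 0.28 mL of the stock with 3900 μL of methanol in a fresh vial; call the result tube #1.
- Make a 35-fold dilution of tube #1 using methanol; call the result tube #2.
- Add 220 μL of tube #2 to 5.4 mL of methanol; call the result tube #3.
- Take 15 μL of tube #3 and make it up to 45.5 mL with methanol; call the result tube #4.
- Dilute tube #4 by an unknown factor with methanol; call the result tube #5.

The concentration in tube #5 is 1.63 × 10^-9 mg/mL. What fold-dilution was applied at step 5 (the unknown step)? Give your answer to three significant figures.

30.3-fold

Step 1: 0.28 mL + 3900 μL = 4.18 mL total → factor 4.18/0.28 = 14.929
Step 2: 35-fold → factor 35
Step 3: 220 μL + 5.4 mL = 5620 μL total → factor 5620/220 = 25.545
Step 4: 15 μL brought to 45.5 mL → factor 45500/15 = 3033.3
Step 5: unknown factor x
Product of known-step factors = 4.0487 × 10^7
Overall factor = 2.00 mg/mL / (1.63 × 10^-9 mg/mL) = 1.227 × 10^9
x = 1.227 × 10^9 / 4.0487 × 10^7 = 30.3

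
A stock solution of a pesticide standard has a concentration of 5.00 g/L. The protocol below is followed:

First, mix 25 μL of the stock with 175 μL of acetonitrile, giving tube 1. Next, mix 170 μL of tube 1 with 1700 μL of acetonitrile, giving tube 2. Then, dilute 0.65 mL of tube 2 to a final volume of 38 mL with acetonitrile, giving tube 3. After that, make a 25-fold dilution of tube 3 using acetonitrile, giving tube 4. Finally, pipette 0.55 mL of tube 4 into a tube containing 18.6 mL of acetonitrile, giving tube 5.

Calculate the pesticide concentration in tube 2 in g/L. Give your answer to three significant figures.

0.0568 g/L

Step 1: 25 μL + 175 μL = 200 μL total → factor 200/25 = 8
Step 2: 170 μL + 1700 μL = 1870 μL total → factor 1870/170 = 11
Dilution factor through tube 2 = 8 × 11 = 88
[tube 2] = 5.00 g/L / 88 = 0.0568 g/L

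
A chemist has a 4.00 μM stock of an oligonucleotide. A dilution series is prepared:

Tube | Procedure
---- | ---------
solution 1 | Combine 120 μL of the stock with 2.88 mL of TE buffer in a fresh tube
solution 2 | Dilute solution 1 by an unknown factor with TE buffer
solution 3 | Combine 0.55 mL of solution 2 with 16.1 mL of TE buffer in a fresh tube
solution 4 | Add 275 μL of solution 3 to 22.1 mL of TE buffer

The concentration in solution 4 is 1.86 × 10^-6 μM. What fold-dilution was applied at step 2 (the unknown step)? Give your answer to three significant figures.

Step 1: 120 μL + 2.88 mL = 3000 μL total → factor 3000/120 = 25
Step 2: unknown factor x
Step 3: 0.55 mL + 16.1 mL = 16.65 mL total → factor 16.65/0.55 = 30.273
Step 4: 275 μL + 22.1 mL = 22375 μL total → factor 22375/275 = 81.364
Product of known-step factors = 61577
Overall factor = 4.00 μM / (1.86 × 10^-6 μM) = 2.1505 × 10^6
x = 2.1505 × 10^6 / 61577 = 34.9

34.9-fold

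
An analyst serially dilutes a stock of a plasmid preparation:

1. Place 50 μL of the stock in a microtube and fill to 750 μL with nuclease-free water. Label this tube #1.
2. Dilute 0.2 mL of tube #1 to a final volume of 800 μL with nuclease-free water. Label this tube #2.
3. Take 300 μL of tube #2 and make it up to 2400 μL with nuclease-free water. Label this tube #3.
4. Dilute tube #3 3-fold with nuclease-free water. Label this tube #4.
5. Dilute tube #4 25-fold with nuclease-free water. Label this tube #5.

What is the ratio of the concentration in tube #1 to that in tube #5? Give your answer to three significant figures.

Step 1: 50 μL brought to 750 μL → factor 750/50 = 15
Step 2: 0.2 mL brought to 800 μL → factor 0.8/0.2 = 4
Step 3: 300 μL brought to 2400 μL → factor 2400/300 = 8
Step 4: 3-fold → factor 3
Step 5: 25-fold → factor 25
Dilution factor to tube #1 = 15; to tube #5 = 36000
[tube #1]/[tube #5] = (factor to tube #5)/(factor to tube #1) = 36000/15 = 2.40 × 10^3

2.40 × 10^3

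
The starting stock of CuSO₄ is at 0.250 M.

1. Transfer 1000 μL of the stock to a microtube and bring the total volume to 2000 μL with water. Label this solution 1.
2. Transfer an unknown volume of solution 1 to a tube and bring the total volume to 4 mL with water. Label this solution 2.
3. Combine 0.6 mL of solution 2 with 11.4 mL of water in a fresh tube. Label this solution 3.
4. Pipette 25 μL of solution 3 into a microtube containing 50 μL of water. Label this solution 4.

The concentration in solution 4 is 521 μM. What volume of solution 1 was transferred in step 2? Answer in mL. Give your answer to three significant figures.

1.00 mL

Step 1: 1000 μL brought to 2000 μL → factor 2000/1000 = 2
Step 2: v brought to 4 mL → factor = 4 mL/v
Step 3: 0.6 mL + 11.4 mL = 12 mL total → factor 12/0.6 = 20
Step 4: 25 μL + 50 μL = 75 μL total → factor 75/25 = 3
Product of known-step factors = 120
Overall factor = 0.250 M / (521 μM) = 479.85
Step-2 factor = 479.85 / 120 = 3.9987
v = 4 mL / 3.9987 = 1.00 mL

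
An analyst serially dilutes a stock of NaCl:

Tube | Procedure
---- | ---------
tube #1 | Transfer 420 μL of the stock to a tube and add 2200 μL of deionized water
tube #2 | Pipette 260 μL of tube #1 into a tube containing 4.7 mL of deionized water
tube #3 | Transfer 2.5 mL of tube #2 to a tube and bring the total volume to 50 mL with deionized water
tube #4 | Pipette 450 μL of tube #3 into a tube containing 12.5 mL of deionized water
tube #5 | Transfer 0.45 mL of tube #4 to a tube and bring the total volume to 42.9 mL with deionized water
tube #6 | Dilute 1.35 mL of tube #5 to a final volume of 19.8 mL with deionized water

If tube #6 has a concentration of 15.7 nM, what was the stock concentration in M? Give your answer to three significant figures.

Step 1: 420 μL + 2200 μL = 2620 μL total → factor 2620/420 = 6.2381
Step 2: 260 μL + 4.7 mL = 4960 μL total → factor 4960/260 = 19.077
Step 3: 2.5 mL brought to 50 mL → factor 50/2.5 = 20
Step 4: 450 μL + 12.5 mL = 12950 μL total → factor 12950/450 = 28.778
Step 5: 0.45 mL brought to 42.9 mL → factor 42.9/0.45 = 95.333
Step 6: 1.35 mL brought to 19.8 mL → factor 19.8/1.35 = 14.667
Overall dilution factor = 6.2381 × 19.077 × 20 × 28.778 × 95.333 × 14.667 = 9.5769 × 10^7
Stock = 15.7 nM × 9.5769 × 10^7 = 1.504 × 10^9 nM = 1.50 M

1.50 M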